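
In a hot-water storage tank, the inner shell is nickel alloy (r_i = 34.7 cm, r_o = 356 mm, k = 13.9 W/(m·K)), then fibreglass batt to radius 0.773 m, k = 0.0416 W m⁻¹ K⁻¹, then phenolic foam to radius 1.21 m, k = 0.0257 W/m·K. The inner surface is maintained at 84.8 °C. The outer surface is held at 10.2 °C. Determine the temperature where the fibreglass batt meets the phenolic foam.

T = 35.0 °C

Resistance network (inner→outer):
  R_nickel alloy = (1/0.347 − 1/0.356)/(4πk) = 0.07286/(4π·13.9) = 4.171×10^-4 K/W
  R_fibreglass batt = (1/0.356 − 1/0.773)/(4πk) = 1.515/(4π·0.0416) = 2.899 K/W
  R_phenolic foam = (1/0.773 − 1/1.21)/(4πk) = 0.4672/(4π·0.0257) = 1.447 K/W
ΣR = 4.171×10^-4 + 2.899 + 1.447 = 4.346 K/W
Q = ΔT/ΣR = (84.8 °C − 10.2 °C)/4.346 = 17.17 W
From the inner boundary to the fibreglass batt/phenolic foam interface, ΣR_partial = 2.899 K/W.
T_interface = T_in − Q·ΣR_partial = 84.8 °C − (17.17)(2.899) = 35.0 °C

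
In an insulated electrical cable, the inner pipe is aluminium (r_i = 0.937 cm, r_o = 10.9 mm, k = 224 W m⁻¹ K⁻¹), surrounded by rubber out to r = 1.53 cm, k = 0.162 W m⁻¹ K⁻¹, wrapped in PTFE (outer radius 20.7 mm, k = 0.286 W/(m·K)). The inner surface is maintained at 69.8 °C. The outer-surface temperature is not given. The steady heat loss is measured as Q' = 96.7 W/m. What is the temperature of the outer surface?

Sum the resistances:
  R'_aluminium = ln(0.0109/0.00937)/(2πk) = 0.1512/(2π·224) = 1.075×10^-4 m·K/W
  R'_rubber = ln(0.0153/0.0109)/(2πk) = 0.3391/(2π·0.162) = 0.3331 m·K/W
  R'_PTFE = ln(0.0207/0.0153)/(2πk) = 0.3023/(2π·0.286) = 0.1682 m·K/W
ΣR = 0.5015 m·K/W
ΔT = Q'·ΣR = 96.7 × 0.5015 = 48.50 K
Heat flows outward, so T_out = T_in − ΔT = 69.8 − 48.50 = 21.3 °C

T_out = 21.3 °C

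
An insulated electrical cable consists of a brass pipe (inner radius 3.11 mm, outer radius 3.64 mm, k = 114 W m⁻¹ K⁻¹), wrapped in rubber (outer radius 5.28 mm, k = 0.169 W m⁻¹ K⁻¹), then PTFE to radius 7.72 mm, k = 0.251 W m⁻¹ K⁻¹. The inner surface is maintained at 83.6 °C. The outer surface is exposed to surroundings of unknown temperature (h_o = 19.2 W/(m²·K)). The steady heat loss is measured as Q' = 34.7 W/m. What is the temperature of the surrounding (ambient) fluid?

T_out = 25.8 °C

Sum the resistances:
  R'_brass = ln(0.00364/0.00311)/(2πk) = 0.1574/(2π·114) = 2.197×10^-4 m·K/W
  R'_rubber = ln(0.00528/0.00364)/(2πk) = 0.3719/(2π·0.169) = 0.3503 m·K/W
  R'_PTFE = ln(0.00772/0.00528)/(2πk) = 0.3799/(2π·0.251) = 0.2409 m·K/W
  R'_conv,out = 1/(2πr h) = 1/(2π·0.00772·19.2) = 1.074 m·K/W
ΣR = 1.665 m·K/W
ΔT = Q'·ΣR = 34.7 × 1.665 = 57.78 K
Heat flows outward, so T_out = T_in − ΔT = 83.6 − 57.78 = 25.8 °C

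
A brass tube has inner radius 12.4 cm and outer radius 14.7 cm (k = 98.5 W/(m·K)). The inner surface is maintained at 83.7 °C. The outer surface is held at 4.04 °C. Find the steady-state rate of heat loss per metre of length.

Q' = 2.90×10^5 W/m

Q' = 2πk·ΔT/ln(r₂/r₁) = 2π × 98.5 × 79.66 / ln(0.147/0.124) = 2.90×10^5 W/m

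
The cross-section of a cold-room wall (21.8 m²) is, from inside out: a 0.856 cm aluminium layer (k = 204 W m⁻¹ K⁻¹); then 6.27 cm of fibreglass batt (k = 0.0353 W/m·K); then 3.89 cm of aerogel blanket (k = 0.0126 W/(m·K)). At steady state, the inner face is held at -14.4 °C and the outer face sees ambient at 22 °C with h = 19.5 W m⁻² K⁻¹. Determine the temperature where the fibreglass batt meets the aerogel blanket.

T = -1.24 °C

Treat each layer as a resistance in series:
  R_aluminium = L/(kA) = 0.00856/(204·21.8) = 1.925×10^-6 K/W
  R_fibreglass batt = L/(kA) = 0.0627/(0.0353·21.8) = 0.08148 K/W
  R_aerogel blanket = L/(kA) = 0.0389/(0.0126·21.8) = 0.1416 K/W
  R_conv,out = 1/(hA) = 1/(19.5·21.8) = 0.002352 K/W
ΣR = 1.925×10^-6 + 0.08148 + 0.1416 + 0.002352 = 0.2254 K/W
Q = ΔT/ΣR = (-14.4 °C − 22 °C)/0.2254 = -161.5 W
From the inner boundary to the fibreglass batt/aerogel blanket interface, ΣR_partial = 0.08148 K/W.
T_interface = T_in − Q·ΣR_partial = -14.4 °C − (-161.5)(0.08148) = -1.24 °C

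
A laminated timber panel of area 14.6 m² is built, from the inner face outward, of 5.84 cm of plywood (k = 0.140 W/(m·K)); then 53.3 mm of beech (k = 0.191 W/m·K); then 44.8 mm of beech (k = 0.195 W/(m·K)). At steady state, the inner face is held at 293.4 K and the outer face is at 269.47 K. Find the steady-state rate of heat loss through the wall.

Q = 377 W

Resistance network (inner→outer):
  R_plywood = L/(kA) = 0.0584/(0.140·14.6) = 0.02857 K/W
  R_beech = L/(kA) = 0.0533/(0.191·14.6) = 0.01911 K/W
  R_beech = L/(kA) = 0.0448/(0.195·14.6) = 0.01574 K/W
ΣR = 0.02857 + 0.01911 + 0.01574 = 0.06342 K/W
Q = ΔT/ΣR = (293.4 K − 269.47 K)/0.06342 = 377 W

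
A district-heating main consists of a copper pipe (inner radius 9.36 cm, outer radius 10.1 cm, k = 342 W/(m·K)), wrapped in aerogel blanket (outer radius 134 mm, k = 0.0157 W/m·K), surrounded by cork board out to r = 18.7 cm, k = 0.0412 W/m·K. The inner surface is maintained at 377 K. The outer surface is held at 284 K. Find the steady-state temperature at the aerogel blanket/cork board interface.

Treat each layer as a resistance in series:
  R'_copper = ln(0.101/0.0936)/(2πk) = 0.07609/(2π·342) = 3.541×10^-5 m·K/W
  R'_aerogel blanket = ln(0.134/0.101)/(2πk) = 0.2827/(2π·0.0157) = 2.866 m·K/W
  R'_cork board = ln(0.187/0.134)/(2πk) = 0.3333/(2π·0.0412) = 1.287 m·K/W
ΣR = 3.541×10^-5 + 2.866 + 1.287 = 4.153 m·K/W
Q' = ΔT/ΣR = (377 K − 284 K)/4.153 = 22.39 W/m
From the inner boundary to the aerogel blanket/cork board interface, ΣR_partial = 2.866 m·K/W.
T_interface = T_in − Q'·ΣR_partial = 377 K − (22.39)(2.866) = 312.8 K

T = 312.8 K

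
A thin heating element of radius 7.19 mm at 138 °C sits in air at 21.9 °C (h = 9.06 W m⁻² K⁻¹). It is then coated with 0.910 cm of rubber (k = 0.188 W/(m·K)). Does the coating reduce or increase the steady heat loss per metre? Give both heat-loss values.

increases: 47.5 → 65.6 W/m

Critical radius for a cylinder: r_cr = k/h = 0.0208 m = 2.08 cm.
Outer radius after coating: r₂ = 0.00719 + 0.00910 = 0.01629 m.
Since r₁ < r_cr and r₂ ≤ r_cr, the coating moves toward the maximum at r_cr — heat loss rises.
Bare: R = 1/(2πr₁h) = 2.443 m·K/W; Q = 116.1/2.443 = 47.5 W/m.
Coated: R = R_cond + R_conv = 1.771 m·K/W; Q = 116.1/1.771 = 65.6 W/m.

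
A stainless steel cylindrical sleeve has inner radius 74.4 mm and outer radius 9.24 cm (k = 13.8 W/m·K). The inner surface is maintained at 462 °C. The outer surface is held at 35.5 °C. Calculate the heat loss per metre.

Q' = 2πk·ΔT/ln(r₂/r₁) = 2π × 13.8 × 426.5 / ln(0.0924/0.0744) = 1.71×10^5 W/m

Q' = 1.71×10^5 W/m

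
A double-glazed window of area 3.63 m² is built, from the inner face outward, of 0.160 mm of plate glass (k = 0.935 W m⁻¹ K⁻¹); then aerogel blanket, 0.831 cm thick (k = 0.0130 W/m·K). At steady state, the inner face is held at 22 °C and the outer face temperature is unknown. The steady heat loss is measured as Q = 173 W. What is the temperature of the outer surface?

T_out = -8.47 °C

Series resistances:
  R_plate glass = L/(kA) = 1.60×10^-4/(0.935·3.63) = 4.714×10^-5 K/W
  R_aerogel blanket = L/(kA) = 0.00831/(0.0130·3.63) = 0.1761 K/W
ΣR = 0.1761 K/W
ΔT = Q·ΣR = 173 × 0.1761 = 30.47 K
Heat flows outward, so T_out = T_in − ΔT = 22 − 30.47 = -8.47 °C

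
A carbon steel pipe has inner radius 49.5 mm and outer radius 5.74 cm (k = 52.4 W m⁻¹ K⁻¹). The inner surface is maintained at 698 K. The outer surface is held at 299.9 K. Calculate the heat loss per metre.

Q' = 8.85×10^5 W/m

Q' = 2πk·ΔT/ln(r₂/r₁) = 2π × 52.4 × 398.1 / ln(0.0574/0.0495) = 8.85×10^5 W/m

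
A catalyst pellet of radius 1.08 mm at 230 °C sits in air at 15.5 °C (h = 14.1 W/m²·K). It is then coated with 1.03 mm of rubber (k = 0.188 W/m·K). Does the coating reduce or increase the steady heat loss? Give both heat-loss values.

Critical radius for a sphere: r_cr = 2k/h = 0.0267 m = 2.67 cm.
Outer radius after coating: r₂ = 0.00108 + 0.00103 = 0.00211 m.
Since r₁ < r_cr and r₂ ≤ r_cr, the coating moves toward the maximum at r_cr — heat loss rises.
Bare: R = 1/(4πr₁²h) = 4839 K/W; Q = 214.5/4839 = 0.0443 W.
Coated: R = R_cond + R_conv = 1459 K/W; Q = 214.5/1459 = 0.147 W.

increases: 0.0443 → 0.147 W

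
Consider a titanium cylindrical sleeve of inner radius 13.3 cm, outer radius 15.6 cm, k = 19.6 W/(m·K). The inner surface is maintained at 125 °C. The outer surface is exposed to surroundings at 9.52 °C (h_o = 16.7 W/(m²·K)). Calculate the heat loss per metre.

Q' = 1850 W/m

Resistance network (inner→outer):
  R'_titanium = ln(0.156/0.133)/(2πk) = 0.1595/(2π·19.6) = 0.001295 m·K/W
  R'_conv,out = 1/(2πr h) = 1/(2π·0.156·16.7) = 0.06109 m·K/W
ΣR = 0.001295 + 0.06109 = 0.06238 m·K/W
Q' = ΔT/ΣR = (125 °C − 9.52 °C)/0.06238 = 1850 W/m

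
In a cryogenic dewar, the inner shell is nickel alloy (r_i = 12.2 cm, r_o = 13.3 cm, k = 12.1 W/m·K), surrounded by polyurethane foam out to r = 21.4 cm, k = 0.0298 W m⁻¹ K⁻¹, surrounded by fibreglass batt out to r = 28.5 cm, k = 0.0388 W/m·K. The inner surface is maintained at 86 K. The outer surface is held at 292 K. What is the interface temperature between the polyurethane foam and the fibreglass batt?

T = 242.8 K

Resistance network (inner→outer):
  R_nickel alloy = (1/0.122 − 1/0.133)/(4πk) = 0.6779/(4π·12.1) = 0.004458 K/W
  R_polyurethane foam = (1/0.133 − 1/0.214)/(4πk) = 2.846/(4π·0.0298) = 7.600 K/W
  R_fibreglass batt = (1/0.214 − 1/0.285)/(4πk) = 1.164/(4π·0.0388) = 2.388 K/W
ΣR = 0.004458 + 7.600 + 2.388 = 9.992 K/W
Q = ΔT/ΣR = (86 K − 292 K)/9.992 = -20.62 W
From the inner boundary to the polyurethane foam/fibreglass batt interface, ΣR_partial = 7.604 K/W.
T_interface = T_in − Q·ΣR_partial = 86 K − (-20.62)(7.604) = 242.8 K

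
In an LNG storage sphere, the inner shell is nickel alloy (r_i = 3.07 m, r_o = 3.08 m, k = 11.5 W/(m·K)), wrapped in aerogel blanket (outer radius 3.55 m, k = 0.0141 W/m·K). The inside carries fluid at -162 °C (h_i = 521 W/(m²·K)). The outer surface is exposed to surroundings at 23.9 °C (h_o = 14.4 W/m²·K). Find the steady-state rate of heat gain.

Treat each layer as a resistance in series:
  R_conv,in = 1/(4πr²h) = 1/(4π·3.07²·521) = 1.621×10^-5 K/W
  R_nickel alloy = (1/3.07 − 1/3.08)/(4πk) = 0.001058/(4π·11.5) = 7.318×10^-6 K/W
  R_aerogel blanket = (1/3.08 − 1/3.55)/(4πk) = 0.04299/(4π·0.0141) = 0.2426 K/W
  R_conv,out = 1/(4πr²h) = 1/(4π·3.55²·14.4) = 4.385×10^-4 K/W
ΣR = 1.621×10^-5 + 7.318×10^-6 + 0.2426 + 4.385×10^-4 = 0.2431 K/W
Q = ΔT/ΣR = (-162 °C − 23.9 °C)/0.2431 = -765 W
(Negative Q ⇒ heat flows inward; heat gain = 765 W.)

Q = 765 W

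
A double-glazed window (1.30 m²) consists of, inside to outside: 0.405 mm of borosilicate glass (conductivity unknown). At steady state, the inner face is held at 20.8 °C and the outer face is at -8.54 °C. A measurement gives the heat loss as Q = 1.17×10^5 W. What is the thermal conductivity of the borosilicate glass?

ΣR = ΔT/Q = |20.8 − -8.54|/1.17×10^5 = 2.508×10^-4 K/W
L/(kA) = 2.508×10^-4 ⇒ k = 4.05×10^-4/(2.508×10^-4·1.30) = 1.24 W/m·K

k = 1.24 W/m·K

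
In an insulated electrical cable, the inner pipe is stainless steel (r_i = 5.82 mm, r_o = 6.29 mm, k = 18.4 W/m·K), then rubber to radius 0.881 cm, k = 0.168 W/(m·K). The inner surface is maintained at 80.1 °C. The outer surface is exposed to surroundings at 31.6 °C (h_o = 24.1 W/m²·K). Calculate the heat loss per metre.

Treat each layer as a resistance in series:
  R'_stainless steel = ln(0.00629/0.00582)/(2πk) = 0.07766/(2π·18.4) = 6.717×10^-4 m·K/W
  R'_rubber = ln(0.00881/0.00629)/(2πk) = 0.3369/(2π·0.168) = 0.3192 m·K/W
  R'_conv,out = 1/(2πr h) = 1/(2π·0.00881·24.1) = 0.7496 m·K/W
ΣR = 6.717×10^-4 + 0.3192 + 0.7496 = 1.069 m·K/W
Q' = ΔT/ΣR = (80.1 °C − 31.6 °C)/1.069 = 45.4 W/m

Q' = 45.4 W/m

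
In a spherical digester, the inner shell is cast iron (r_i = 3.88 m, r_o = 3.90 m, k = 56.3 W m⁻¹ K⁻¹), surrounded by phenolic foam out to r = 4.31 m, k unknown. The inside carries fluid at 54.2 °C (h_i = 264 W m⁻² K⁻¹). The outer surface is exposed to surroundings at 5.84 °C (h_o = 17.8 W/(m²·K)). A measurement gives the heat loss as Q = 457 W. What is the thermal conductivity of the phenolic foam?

k = 0.0184 W/m·K

ΣR = ΔT/Q = |54.2 − 5.84|/457 = 0.1058 K/W
Known resistances:
  R_conv,in = 1/(4πr²h) = 1/(4π·3.88²·264) = 2.002×10^-5 K/W
  R_cast iron = (1/3.88 − 1/3.90)/(4πk) = 0.001322/(4π·56.3) = 1.868×10^-6 K/W
  R_conv,out = 1/(4πr²h) = 1/(4π·4.31²·17.8) = 2.407×10^-4 K/W
R_phenolic foam = ΣR − ΣR_known = 0.1058 − 2.626×10^-4 = 0.1055 K/W
(1/r₁−1/r₂)/(4πk) = 0.1055 ⇒ k = 0.02439/(4π·0.1055) = 0.0184 W/m·K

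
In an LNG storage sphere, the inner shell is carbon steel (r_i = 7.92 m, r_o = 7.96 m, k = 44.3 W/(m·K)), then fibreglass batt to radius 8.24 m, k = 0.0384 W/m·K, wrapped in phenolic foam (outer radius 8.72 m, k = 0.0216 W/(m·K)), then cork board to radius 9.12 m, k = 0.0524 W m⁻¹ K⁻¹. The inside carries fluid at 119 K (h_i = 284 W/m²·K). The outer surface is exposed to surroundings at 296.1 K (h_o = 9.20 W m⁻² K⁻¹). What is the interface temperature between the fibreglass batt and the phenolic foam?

T = 157 K

Treat each layer as a resistance in series:
  R_conv,in = 1/(4πr²h) = 1/(4π·7.92²·284) = 4.467×10^-6 K/W
  R_carbon steel = (1/7.92 − 1/7.96)/(4πk) = 6.345×10^-4/(4π·44.3) = 1.140×10^-6 K/W
  R_fibreglass batt = (1/7.96 − 1/8.24)/(4πk) = 0.004269/(4π·0.0384) = 0.008847 K/W
  R_phenolic foam = (1/8.24 − 1/8.72)/(4πk) = 0.006680/(4π·0.0216) = 0.02461 K/W
  R_cork board = (1/8.72 − 1/9.12)/(4πk) = 0.005030/(4π·0.0524) = 0.007638 K/W
  R_conv,out = 1/(4πr²h) = 1/(4π·9.12²·9.20) = 1.040×10^-4 K/W
ΣR = 4.467×10^-6 + 1.140×10^-6 + 0.008847 + 0.02461 + 0.007638 + 1.040×10^-4 = 0.04120 K/W
Q = ΔT/ΣR = (119 K − 296.1 K)/0.04120 = -4299 W
From the inner boundary to the fibreglass batt/phenolic foam interface, ΣR_partial = 0.008853 K/W.
T_interface = T_in − Q·ΣR_partial = 119 K − (-4299)(0.008853) = 157 K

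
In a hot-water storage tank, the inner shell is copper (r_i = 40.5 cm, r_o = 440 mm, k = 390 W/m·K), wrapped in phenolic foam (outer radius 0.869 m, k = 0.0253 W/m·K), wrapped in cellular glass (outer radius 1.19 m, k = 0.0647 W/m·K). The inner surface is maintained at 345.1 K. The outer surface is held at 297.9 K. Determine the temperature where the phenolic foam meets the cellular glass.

T = 302.5 K

Series thermal resistances, inner to outer:
  R_copper = (1/0.405 − 1/0.440)/(4πk) = 0.1964/(4π·390) = 4.008×10^-5 K/W
  R_phenolic foam = (1/0.440 − 1/0.869)/(4πk) = 1.122/(4π·0.0253) = 3.529 K/W
  R_cellular glass = (1/0.869 − 1/1.19)/(4πk) = 0.3104/(4π·0.0647) = 0.3818 K/W
ΣR = 4.008×10^-5 + 3.529 + 0.3818 = 3.911 K/W
Q = ΔT/ΣR = (345.1 K − 297.9 K)/3.911 = 12.07 W
From the inner boundary to the phenolic foam/cellular glass interface, ΣR_partial = 3.529 K/W.
T_interface = T_in − Q·ΣR_partial = 345.1 K − (12.07)(3.529) = 302.5 K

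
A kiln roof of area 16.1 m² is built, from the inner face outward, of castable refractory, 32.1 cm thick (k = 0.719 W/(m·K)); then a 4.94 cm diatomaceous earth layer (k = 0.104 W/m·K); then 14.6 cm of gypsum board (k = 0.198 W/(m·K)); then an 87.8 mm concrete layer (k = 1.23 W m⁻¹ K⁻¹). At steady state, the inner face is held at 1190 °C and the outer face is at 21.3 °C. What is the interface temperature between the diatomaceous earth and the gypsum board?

T = 568 °C

Resistance network (inner→outer):
  R_castable refractory = L/(kA) = 0.321/(0.719·16.1) = 0.02773 K/W
  R_diatomaceous earth = L/(kA) = 0.0494/(0.104·16.1) = 0.02950 K/W
  R_gypsum board = L/(kA) = 0.146/(0.198·16.1) = 0.04580 K/W
  R_concrete = L/(kA) = 0.0878/(1.23·16.1) = 0.004434 K/W
ΣR = 0.02773 + 0.02950 + 0.04580 + 0.004434 = 0.1075 K/W
Q = ΔT/ΣR = (1190 °C − 21.3 °C)/0.1075 = 10870 W
From the inner boundary to the diatomaceous earth/gypsum board interface, ΣR_partial = 0.05723 K/W.
T_interface = T_in − Q·ΣR_partial = 1190 °C − (10870)(0.05723) = 568 °C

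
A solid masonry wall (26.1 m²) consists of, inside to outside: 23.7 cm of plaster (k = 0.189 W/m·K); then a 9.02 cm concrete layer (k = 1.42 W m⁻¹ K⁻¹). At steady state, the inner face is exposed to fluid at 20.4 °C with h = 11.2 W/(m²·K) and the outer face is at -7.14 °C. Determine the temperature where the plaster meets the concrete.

T = -5.90 °C

Treat each layer as a resistance in series:
  R_conv,in = 1/(hA) = 1/(11.2·26.1) = 0.003421 K/W
  R_plaster = L/(kA) = 0.237/(0.189·26.1) = 0.04804 K/W
  R_concrete = L/(kA) = 0.0902/(1.42·26.1) = 0.002434 K/W
ΣR = 0.003421 + 0.04804 + 0.002434 = 0.05389 K/W
Q = ΔT/ΣR = (20.4 °C − -7.14 °C)/0.05389 = 511.0 W
From the inner boundary to the plaster/concrete interface, ΣR_partial = 0.05146 K/W.
T_interface = T_in − Q·ΣR_partial = 20.4 °C − (511.0)(0.05146) = -5.90 °C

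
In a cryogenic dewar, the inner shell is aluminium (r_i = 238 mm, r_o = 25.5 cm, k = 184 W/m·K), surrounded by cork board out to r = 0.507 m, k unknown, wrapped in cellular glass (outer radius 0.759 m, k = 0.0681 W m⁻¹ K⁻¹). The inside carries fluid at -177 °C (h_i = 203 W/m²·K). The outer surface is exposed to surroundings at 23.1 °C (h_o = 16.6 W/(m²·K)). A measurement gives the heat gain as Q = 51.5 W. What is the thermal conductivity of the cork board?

k = 0.0500 W/m·K

ΣR = ΔT/Q = |-177 − 23.1|/51.5 = 3.885 K/W
Known resistances:
  R_conv,in = 1/(4πr²h) = 1/(4π·0.238²·203) = 0.006921 K/W
  R_aluminium = (1/0.238 − 1/0.255)/(4πk) = 0.2801/(4π·184) = 1.211×10^-4 K/W
  R_cellular glass = (1/0.507 − 1/0.759)/(4πk) = 0.6549/(4π·0.0681) = 0.7652 K/W
  R_conv,out = 1/(4πr²h) = 1/(4π·0.759²·16.6) = 0.008321 K/W
R_cork board = ΣR − ΣR_known = 3.885 − 0.7806 = 3.104 K/W
(1/r₁−1/r₂)/(4πk) = 3.104 ⇒ k = 1.949/(4π·3.104) = 0.0500 W/m·K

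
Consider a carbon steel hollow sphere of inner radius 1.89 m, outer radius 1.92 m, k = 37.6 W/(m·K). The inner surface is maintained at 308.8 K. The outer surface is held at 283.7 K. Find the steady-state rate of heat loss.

Q = 1430 kW

Q = 4πk·ΔT/(1/r₁ − 1/r₂) = 4π × 37.6 × 25.1 / (1/1.89 − 1/1.92) = 1.43×10^6 W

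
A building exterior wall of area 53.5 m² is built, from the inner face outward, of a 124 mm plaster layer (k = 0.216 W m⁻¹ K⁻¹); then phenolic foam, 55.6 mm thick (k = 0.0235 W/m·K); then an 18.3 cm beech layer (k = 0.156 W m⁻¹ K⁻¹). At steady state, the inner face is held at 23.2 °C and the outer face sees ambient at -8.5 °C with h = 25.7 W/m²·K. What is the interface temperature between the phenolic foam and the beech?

Resistance network (inner→outer):
  R_plaster = L/(kA) = 0.124/(0.216·53.5) = 0.01073 K/W
  R_phenolic foam = L/(kA) = 0.0556/(0.0235·53.5) = 0.04422 K/W
  R_beech = L/(kA) = 0.183/(0.156·53.5) = 0.02193 K/W
  R_conv,out = 1/(hA) = 1/(25.7·53.5) = 7.273×10^-4 K/W
ΣR = 0.01073 + 0.04422 + 0.02193 + 7.273×10^-4 = 0.07761 K/W
Q = ΔT/ΣR = (23.2 °C − -8.5 °C)/0.07761 = 408.5 W
From the inner boundary to the phenolic foam/beech interface, ΣR_partial = 0.05495 K/W.
T_interface = T_in − Q·ΣR_partial = 23.2 °C − (408.5)(0.05495) = 0.75 °C

T = 0.75 °C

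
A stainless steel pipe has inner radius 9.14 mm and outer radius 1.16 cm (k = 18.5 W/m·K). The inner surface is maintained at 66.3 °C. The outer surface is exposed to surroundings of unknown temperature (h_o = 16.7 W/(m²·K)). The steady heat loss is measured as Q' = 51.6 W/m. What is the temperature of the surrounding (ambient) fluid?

T_out = 23.8 °C

Series resistances:
  R'_stainless steel = ln(0.0116/0.00914)/(2πk) = 0.2383/(2π·18.5) = 0.002050 m·K/W
  R'_conv,out = 1/(2πr h) = 1/(2π·0.0116·16.7) = 0.8216 m·K/W
ΣR = 0.8236 m·K/W
ΔT = Q'·ΣR = 51.6 × 0.8236 = 42.50 K
Heat flows outward, so T_out = T_in − ΔT = 66.3 − 42.50 = 23.8 °C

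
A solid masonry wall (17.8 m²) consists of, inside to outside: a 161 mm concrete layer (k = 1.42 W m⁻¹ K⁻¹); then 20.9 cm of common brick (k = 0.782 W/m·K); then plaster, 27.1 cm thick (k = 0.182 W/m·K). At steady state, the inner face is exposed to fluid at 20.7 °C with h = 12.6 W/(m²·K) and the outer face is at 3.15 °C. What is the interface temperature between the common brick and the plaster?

T = 16.6 °C

Resistance network (inner→outer):
  R_conv,in = 1/(hA) = 1/(12.6·17.8) = 0.004459 K/W
  R_concrete = L/(kA) = 0.161/(1.42·17.8) = 0.006370 K/W
  R_common brick = L/(kA) = 0.209/(0.782·17.8) = 0.01501 K/W
  R_plaster = L/(kA) = 0.271/(0.182·17.8) = 0.08365 K/W
ΣR = 0.004459 + 0.006370 + 0.01501 + 0.08365 = 0.1095 K/W
Q = ΔT/ΣR = (20.7 °C − 3.15 °C)/0.1095 = 160.3 W
From the inner boundary to the common brick/plaster interface, ΣR_partial = 0.02584 K/W.
T_interface = T_in − Q·ΣR_partial = 20.7 °C − (160.3)(0.02584) = 16.6 °C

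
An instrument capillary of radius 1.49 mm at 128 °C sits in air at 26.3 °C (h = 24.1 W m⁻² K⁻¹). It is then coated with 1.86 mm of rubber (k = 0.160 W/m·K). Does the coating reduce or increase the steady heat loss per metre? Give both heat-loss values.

Critical radius for a cylinder: r_cr = k/h = 0.00664 m = 0.664 cm.
Outer radius after coating: r₂ = 0.00149 + 0.00186 = 0.00335 m.
Since r₁ < r_cr and r₂ ≤ r_cr, the coating moves toward the maximum at r_cr — heat loss rises.
Bare: R = 1/(2πr₁h) = 4.432 m·K/W; Q = 101.7/4.432 = 22.9 W/m.
Coated: R = R_cond + R_conv = 2.777 m·K/W; Q = 101.7/2.777 = 36.6 W/m.

increases: 22.9 → 36.6 W/m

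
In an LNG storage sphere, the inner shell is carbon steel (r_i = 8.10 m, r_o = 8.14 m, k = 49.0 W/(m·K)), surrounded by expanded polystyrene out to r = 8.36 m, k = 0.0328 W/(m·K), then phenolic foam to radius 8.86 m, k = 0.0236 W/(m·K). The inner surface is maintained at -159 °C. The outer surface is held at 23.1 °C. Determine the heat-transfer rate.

Q = 5.95 kW

Resistance network (inner→outer):
  R_carbon steel = (1/8.10 − 1/8.14)/(4πk) = 6.067×10^-4/(4π·49.0) = 9.852×10^-7 K/W
  R_expanded polystyrene = (1/8.14 − 1/8.36)/(4πk) = 0.003233/(4π·0.0328) = 0.007843 K/W
  R_phenolic foam = (1/8.36 − 1/8.86)/(4πk) = 0.006750/(4π·0.0236) = 0.02276 K/W
ΣR = 9.852×10^-7 + 0.007843 + 0.02276 = 0.03060 K/W
Q = ΔT/ΣR = (-159 °C − 23.1 °C)/0.03060 = -5950 W
(Negative Q ⇒ heat flows inward; heat gain = 5950 W.)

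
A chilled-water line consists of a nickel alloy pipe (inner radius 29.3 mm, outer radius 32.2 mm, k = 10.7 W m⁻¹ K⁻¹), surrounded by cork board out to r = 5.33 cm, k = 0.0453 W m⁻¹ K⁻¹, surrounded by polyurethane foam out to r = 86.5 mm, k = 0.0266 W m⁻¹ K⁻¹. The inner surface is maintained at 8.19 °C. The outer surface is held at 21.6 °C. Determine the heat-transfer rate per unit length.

Q' = 2.87 W/m

Series thermal resistances, inner to outer:
  R'_nickel alloy = ln(0.0322/0.0293)/(2πk) = 0.09438/(2π·10.7) = 0.001404 m·K/W
  R'_cork board = ln(0.0533/0.0322)/(2πk) = 0.5040/(2π·0.0453) = 1.771 m·K/W
  R'_polyurethane foam = ln(0.0865/0.0533)/(2πk) = 0.4842/(2π·0.0266) = 2.897 m·K/W
ΣR = 0.001404 + 1.771 + 2.897 = 4.669 m·K/W
Q' = ΔT/ΣR = (8.19 °C − 21.6 °C)/4.669 = -2.87 W/m
(Negative Q' ⇒ heat flows inward; heat gain = 2.87 W/m.)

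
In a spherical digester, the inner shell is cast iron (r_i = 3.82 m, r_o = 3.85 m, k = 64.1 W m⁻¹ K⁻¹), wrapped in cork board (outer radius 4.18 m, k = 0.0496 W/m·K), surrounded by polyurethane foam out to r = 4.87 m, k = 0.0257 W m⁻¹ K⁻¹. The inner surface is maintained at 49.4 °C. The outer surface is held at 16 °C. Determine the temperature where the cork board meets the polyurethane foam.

Series thermal resistances, inner to outer:
  R_cast iron = (1/3.82 − 1/3.85)/(4πk) = 0.002040/(4π·64.1) = 2.532×10^-6 K/W
  R_cork board = (1/3.85 − 1/4.18)/(4πk) = 0.02051/(4π·0.0496) = 0.03290 K/W
  R_polyurethane foam = (1/4.18 − 1/4.87)/(4πk) = 0.03390/(4π·0.0257) = 0.1050 K/W
ΣR = 2.532×10^-6 + 0.03290 + 0.1050 = 0.1379 K/W
Q = ΔT/ΣR = (49.4 °C − 16 °C)/0.1379 = 242.2 W
From the inner boundary to the cork board/polyurethane foam interface, ΣR_partial = 0.03290 K/W.
T_interface = T_in − Q·ΣR_partial = 49.4 °C − (242.2)(0.03290) = 41.4 °C

T = 41.4 °C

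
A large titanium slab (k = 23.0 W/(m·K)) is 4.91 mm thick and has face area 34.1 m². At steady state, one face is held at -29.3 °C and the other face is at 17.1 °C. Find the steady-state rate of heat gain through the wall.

Q = 7410 kW

Q = kA·ΔT/L = 23.0 × 34.1 × |-29.3 °C − 17.1 °C| / 0.00491 = 7.41×10^6 W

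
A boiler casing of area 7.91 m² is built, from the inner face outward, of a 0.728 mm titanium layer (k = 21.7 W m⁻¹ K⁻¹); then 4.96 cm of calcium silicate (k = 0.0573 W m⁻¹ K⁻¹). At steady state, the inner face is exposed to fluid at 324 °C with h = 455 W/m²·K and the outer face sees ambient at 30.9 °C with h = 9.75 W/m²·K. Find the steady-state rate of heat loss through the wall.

Resistance network (inner→outer):
  R_conv,in = 1/(hA) = 1/(455·7.91) = 2.779×10^-4 K/W
  R_titanium = L/(kA) = 7.28×10^-4/(21.7·7.91) = 4.241×10^-6 K/W
  R_calcium silicate = L/(kA) = 0.0496/(0.0573·7.91) = 0.1094 K/W
  R_conv,out = 1/(hA) = 1/(9.75·7.91) = 0.01297 K/W
ΣR = 2.779×10^-4 + 4.241×10^-6 + 0.1094 + 0.01297 = 0.1227 K/W
Q = ΔT/ΣR = (324 °C − 30.9 °C)/0.1227 = 2390 W

Q = 2.39 kW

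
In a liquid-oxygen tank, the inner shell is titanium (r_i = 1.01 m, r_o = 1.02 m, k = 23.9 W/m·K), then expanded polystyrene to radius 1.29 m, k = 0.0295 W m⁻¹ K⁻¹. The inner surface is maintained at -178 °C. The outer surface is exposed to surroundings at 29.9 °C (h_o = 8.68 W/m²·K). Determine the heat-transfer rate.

Q = 372 W

Series thermal resistances, inner to outer:
  R_titanium = (1/1.01 − 1/1.02)/(4πk) = 0.009707/(4π·23.9) = 3.232×10^-5 K/W
  R_expanded polystyrene = (1/1.02 − 1/1.29)/(4πk) = 0.2052/(4π·0.0295) = 0.5535 K/W
  R_conv,out = 1/(4πr²h) = 1/(4π·1.29²·8.68) = 0.005509 K/W
ΣR = 3.232×10^-5 + 0.5535 + 0.005509 = 0.5590 K/W
Q = ΔT/ΣR = (-178 °C − 29.9 °C)/0.5590 = -372 W
(Negative Q ⇒ heat flows inward; heat gain = 372 W.)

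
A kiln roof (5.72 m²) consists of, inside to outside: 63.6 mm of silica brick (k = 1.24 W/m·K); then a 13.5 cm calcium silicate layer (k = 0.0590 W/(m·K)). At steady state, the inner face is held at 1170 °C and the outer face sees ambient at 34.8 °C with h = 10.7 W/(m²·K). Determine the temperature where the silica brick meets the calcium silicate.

T = 1146 °C

Series thermal resistances, inner to outer:
  R_silica brick = L/(kA) = 0.0636/(1.24·5.72) = 0.008967 K/W
  R_calcium silicate = L/(kA) = 0.135/(0.0590·5.72) = 0.4000 K/W
  R_conv,out = 1/(hA) = 1/(10.7·5.72) = 0.01634 K/W
ΣR = 0.008967 + 0.4000 + 0.01634 = 0.4253 K/W
Q = ΔT/ΣR = (1170 °C − 34.8 °C)/0.4253 = 2669 W
From the inner boundary to the silica brick/calcium silicate interface, ΣR_partial = 0.008967 K/W.
T_interface = T_in − Q·ΣR_partial = 1170 °C − (2669)(0.008967) = 1146 °C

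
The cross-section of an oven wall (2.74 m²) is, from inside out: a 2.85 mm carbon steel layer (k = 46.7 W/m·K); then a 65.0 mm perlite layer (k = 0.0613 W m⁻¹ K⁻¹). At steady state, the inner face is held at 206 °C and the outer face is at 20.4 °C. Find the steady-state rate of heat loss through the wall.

Q = 480 W

Treat each layer as a resistance in series:
  R_carbon steel = L/(kA) = 0.00285/(46.7·2.74) = 2.227×10^-5 K/W
  R_perlite = L/(kA) = 0.0650/(0.0613·2.74) = 0.3870 K/W
ΣR = 2.227×10^-5 + 0.3870 = 0.3870 K/W
Q = ΔT/ΣR = (206 °C − 20.4 °C)/0.3870 = 480 W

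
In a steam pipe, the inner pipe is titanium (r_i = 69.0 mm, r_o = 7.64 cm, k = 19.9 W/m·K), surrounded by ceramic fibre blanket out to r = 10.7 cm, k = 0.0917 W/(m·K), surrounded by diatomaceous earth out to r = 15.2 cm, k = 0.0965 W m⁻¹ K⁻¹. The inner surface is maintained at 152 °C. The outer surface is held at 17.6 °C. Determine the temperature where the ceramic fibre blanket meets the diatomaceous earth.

T = 84.4 °C

Resistance network (inner→outer):
  R'_titanium = ln(0.0764/0.0690)/(2πk) = 0.1019/(2π·19.9) = 8.148×10^-4 m·K/W
  R'_ceramic fibre blanket = ln(0.107/0.0764)/(2πk) = 0.3368/(2π·0.0917) = 0.5846 m·K/W
  R'_diatomaceous earth = ln(0.152/0.107)/(2πk) = 0.3511/(2π·0.0965) = 0.5790 m·K/W
ΣR = 8.148×10^-4 + 0.5846 + 0.5790 = 1.164 m·K/W
Q' = ΔT/ΣR = (152 °C − 17.6 °C)/1.164 = 115.5 W/m
From the inner boundary to the ceramic fibre blanket/diatomaceous earth interface, ΣR_partial = 0.5854 m·K/W.
T_interface = T_in − Q'·ΣR_partial = 152 °C − (115.5)(0.5854) = 84.4 °C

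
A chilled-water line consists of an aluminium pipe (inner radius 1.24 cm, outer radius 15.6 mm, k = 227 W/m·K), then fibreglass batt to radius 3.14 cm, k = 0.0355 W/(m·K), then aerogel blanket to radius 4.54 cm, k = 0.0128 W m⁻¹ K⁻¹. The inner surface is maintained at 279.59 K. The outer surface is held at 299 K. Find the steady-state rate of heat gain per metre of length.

Q' = 2.51 W/m

Series thermal resistances, inner to outer:
  R'_aluminium = ln(0.0156/0.0124)/(2πk) = 0.2296/(2π·227) = 1.610×10^-4 m·K/W
  R'_fibreglass batt = ln(0.0314/0.0156)/(2πk) = 0.6995/(2π·0.0355) = 3.136 m·K/W
  R'_aerogel blanket = ln(0.0454/0.0314)/(2πk) = 0.3687/(2π·0.0128) = 4.584 m·K/W
ΣR = 1.610×10^-4 + 3.136 + 4.584 = 7.720 m·K/W
Q' = ΔT/ΣR = (279.59 K − 299 K)/7.720 = -2.51 W/m
(Negative Q' ⇒ heat flows inward; heat gain = 2.51 W/m.)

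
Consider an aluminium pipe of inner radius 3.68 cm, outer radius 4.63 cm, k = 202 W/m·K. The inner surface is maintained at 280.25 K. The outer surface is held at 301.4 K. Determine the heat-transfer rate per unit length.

Q' = 117 kW/m

Q' = 2πk·ΔT/ln(r₂/r₁) = 2π × 202 × 21.15 / ln(0.0463/0.0368) = 1.17×10^5 W/m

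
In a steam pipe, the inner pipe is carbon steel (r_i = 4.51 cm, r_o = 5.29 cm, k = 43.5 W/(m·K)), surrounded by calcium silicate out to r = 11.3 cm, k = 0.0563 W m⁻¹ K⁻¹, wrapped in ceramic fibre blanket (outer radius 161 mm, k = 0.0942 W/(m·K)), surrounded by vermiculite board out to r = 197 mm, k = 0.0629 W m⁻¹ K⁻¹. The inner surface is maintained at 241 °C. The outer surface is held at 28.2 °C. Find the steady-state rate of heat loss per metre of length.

Resistance network (inner→outer):
  R'_carbon steel = ln(0.0529/0.0451)/(2πk) = 0.1595/(2π·43.5) = 5.836×10^-4 m·K/W
  R'_calcium silicate = ln(0.113/0.0529)/(2πk) = 0.7590/(2π·0.0563) = 2.146 m·K/W
  R'_ceramic fibre blanket = ln(0.161/0.113)/(2πk) = 0.3540/(2π·0.0942) = 0.5981 m·K/W
  R'_vermiculite board = ln(0.197/0.161)/(2πk) = 0.2018/(2π·0.0629) = 0.5106 m·K/W
ΣR = 5.836×10^-4 + 2.146 + 0.5981 + 0.5106 = 3.255 m·K/W
Q' = ΔT/ΣR = (241 °C − 28.2 °C)/3.255 = 65.4 W/m

Q' = 65.4 W/m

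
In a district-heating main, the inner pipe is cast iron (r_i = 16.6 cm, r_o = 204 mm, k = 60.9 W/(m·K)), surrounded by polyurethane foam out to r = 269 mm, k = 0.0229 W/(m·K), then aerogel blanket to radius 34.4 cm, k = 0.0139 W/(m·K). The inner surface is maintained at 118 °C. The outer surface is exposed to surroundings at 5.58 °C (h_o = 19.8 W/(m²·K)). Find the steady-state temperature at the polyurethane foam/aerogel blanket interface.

T = 72.6 °C

Resistance network (inner→outer):
  R'_cast iron = ln(0.204/0.166)/(2πk) = 0.2061/(2π·60.9) = 5.387×10^-4 m·K/W
  R'_polyurethane foam = ln(0.269/0.204)/(2πk) = 0.2766/(2π·0.0229) = 1.922 m·K/W
  R'_aerogel blanket = ln(0.344/0.269)/(2πk) = 0.2459/(2π·0.0139) = 2.816 m·K/W
  R'_conv,out = 1/(2πr h) = 1/(2π·0.344·19.8) = 0.02337 m·K/W
ΣR = 5.387×10^-4 + 1.922 + 2.816 + 0.02337 = 4.762 m·K/W
Q' = ΔT/ΣR = (118 °C − 5.58 °C)/4.762 = 23.61 W/m
From the inner boundary to the polyurethane foam/aerogel blanket interface, ΣR_partial = 1.923 m·K/W.
T_interface = T_in − Q'·ΣR_partial = 118 °C − (23.61)(1.923) = 72.6 °C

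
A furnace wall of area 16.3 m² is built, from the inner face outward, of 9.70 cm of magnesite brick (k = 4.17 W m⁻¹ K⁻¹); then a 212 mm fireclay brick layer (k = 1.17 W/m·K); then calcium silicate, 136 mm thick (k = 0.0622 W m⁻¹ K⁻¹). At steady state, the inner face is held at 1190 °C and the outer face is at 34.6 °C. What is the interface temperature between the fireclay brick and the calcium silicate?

Series thermal resistances, inner to outer:
  R_magnesite brick = L/(kA) = 0.0970/(4.17·16.3) = 0.001427 K/W
  R_fireclay brick = L/(kA) = 0.212/(1.17·16.3) = 0.01112 K/W
  R_calcium silicate = L/(kA) = 0.136/(0.0622·16.3) = 0.1341 K/W
ΣR = 0.001427 + 0.01112 + 0.1341 = 0.1466 K/W
Q = ΔT/ΣR = (1190 °C − 34.6 °C)/0.1466 = 7881 W
From the inner boundary to the fireclay brick/calcium silicate interface, ΣR_partial = 0.01255 K/W.
T_interface = T_in − Q·ΣR_partial = 1190 °C − (7881)(0.01255) = 1091 °C

T = 1091 °C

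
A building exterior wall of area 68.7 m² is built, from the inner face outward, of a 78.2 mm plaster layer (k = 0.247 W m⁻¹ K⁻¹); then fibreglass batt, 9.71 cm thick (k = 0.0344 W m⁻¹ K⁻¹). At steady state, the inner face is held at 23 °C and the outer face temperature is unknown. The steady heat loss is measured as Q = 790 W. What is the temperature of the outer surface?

Sum the resistances:
  R_plaster = L/(kA) = 0.0782/(0.247·68.7) = 0.004608 K/W
  R_fibreglass batt = L/(kA) = 0.0971/(0.0344·68.7) = 0.04109 K/W
ΣR = 0.04570 K/W
ΔT = Q·ΣR = 790 × 0.04570 = 36.10 K
Heat flows outward, so T_out = T_in − ΔT = 23 − 36.10 = -13.1 °C

T_out = -13.1 °C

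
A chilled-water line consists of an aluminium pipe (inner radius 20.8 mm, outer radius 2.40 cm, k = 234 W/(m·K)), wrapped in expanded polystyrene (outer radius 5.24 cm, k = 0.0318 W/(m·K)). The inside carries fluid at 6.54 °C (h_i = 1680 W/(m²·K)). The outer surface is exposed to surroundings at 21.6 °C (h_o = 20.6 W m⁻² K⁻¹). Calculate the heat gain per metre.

Q' = 3.71 W/m

Treat each layer as a resistance in series:
  R'_conv,in = 1/(2πr h) = 1/(2π·0.0208·1680) = 0.004555 m·K/W
  R'_aluminium = ln(0.0240/0.0208)/(2πk) = 0.1431/(2π·234) = 9.733×10^-5 m·K/W
  R'_expanded polystyrene = ln(0.0524/0.0240)/(2πk) = 0.7809/(2π·0.0318) = 3.908 m·K/W
  R'_conv,out = 1/(2πr h) = 1/(2π·0.0524·20.6) = 0.1474 m·K/W
ΣR = 0.004555 + 9.733×10^-5 + 3.908 + 0.1474 = 4.060 m·K/W
Q' = ΔT/ΣR = (6.54 °C − 21.6 °C)/4.060 = -3.71 W/m
(Negative Q' ⇒ heat flows inward; heat gain = 3.71 W/m.)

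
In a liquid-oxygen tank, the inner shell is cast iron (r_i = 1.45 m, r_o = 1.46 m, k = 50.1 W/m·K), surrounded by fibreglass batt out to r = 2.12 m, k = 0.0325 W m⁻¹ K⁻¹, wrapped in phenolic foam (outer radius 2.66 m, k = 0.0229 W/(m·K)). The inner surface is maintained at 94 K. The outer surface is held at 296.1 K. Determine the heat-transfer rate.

Series thermal resistances, inner to outer:
  R_cast iron = (1/1.45 − 1/1.46)/(4πk) = 0.004724/(4π·50.1) = 7.503×10^-6 K/W
  R_fibreglass batt = (1/1.46 − 1/2.12)/(4πk) = 0.2132/(4π·0.0325) = 0.5221 K/W
  R_phenolic foam = (1/2.12 − 1/2.66)/(4πk) = 0.09576/(4π·0.0229) = 0.3328 K/W
ΣR = 7.503×10^-6 + 0.5221 + 0.3328 = 0.8549 K/W
Q = ΔT/ΣR = (94 K − 296.1 K)/0.8549 = -236 W
(Negative Q ⇒ heat flows inward; heat gain = 236 W.)

Q = 236 W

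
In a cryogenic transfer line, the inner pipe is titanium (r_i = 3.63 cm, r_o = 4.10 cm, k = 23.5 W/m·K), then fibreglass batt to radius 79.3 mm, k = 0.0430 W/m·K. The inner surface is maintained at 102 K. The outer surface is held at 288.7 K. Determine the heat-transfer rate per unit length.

Treat each layer as a resistance in series:
  R'_titanium = ln(0.0410/0.0363)/(2πk) = 0.1218/(2π·23.5) = 8.246×10^-4 m·K/W
  R'_fibreglass batt = ln(0.0793/0.0410)/(2πk) = 0.6597/(2π·0.0430) = 2.442 m·K/W
ΣR = 8.246×10^-4 + 2.442 = 2.443 m·K/W
Q' = ΔT/ΣR = (102 K − 288.7 K)/2.443 = -76.4 W/m
(Negative Q' ⇒ heat flows inward; heat gain = 76.4 W/m.)

Q' = 76.4 W/m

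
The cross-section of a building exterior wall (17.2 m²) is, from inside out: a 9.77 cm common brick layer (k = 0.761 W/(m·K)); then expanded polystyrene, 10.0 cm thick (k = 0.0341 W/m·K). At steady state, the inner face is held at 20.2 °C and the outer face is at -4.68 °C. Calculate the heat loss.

Series thermal resistances, inner to outer:
  R_common brick = L/(kA) = 0.0977/(0.761·17.2) = 0.007464 K/W
  R_expanded polystyrene = L/(kA) = 0.100/(0.0341·17.2) = 0.1705 K/W
ΣR = 0.007464 + 0.1705 = 0.1780 K/W
Q = ΔT/ΣR = (20.2 °C − -4.68 °C)/0.1780 = 140 W

Q = 140 W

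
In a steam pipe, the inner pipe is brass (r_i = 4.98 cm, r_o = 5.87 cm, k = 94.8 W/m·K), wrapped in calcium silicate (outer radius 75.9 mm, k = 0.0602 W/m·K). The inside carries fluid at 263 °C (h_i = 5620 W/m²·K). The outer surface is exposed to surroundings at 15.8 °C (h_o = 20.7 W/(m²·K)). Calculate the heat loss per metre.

Q' = 316 W/m

Treat each layer as a resistance in series:
  R'_conv,in = 1/(2πr h) = 1/(2π·0.0498·5620) = 5.687×10^-4 m·K/W
  R'_brass = ln(0.0587/0.0498)/(2πk) = 0.1644/(2π·94.8) = 2.760×10^-4 m·K/W
  R'_calcium silicate = ln(0.0759/0.0587)/(2πk) = 0.2570/(2π·0.0602) = 0.6794 m·K/W
  R'_conv,out = 1/(2πr h) = 1/(2π·0.0759·20.7) = 0.1013 m·K/W
ΣR = 5.687×10^-4 + 2.760×10^-4 + 0.6794 + 0.1013 = 0.7815 m·K/W
Q' = ΔT/ΣR = (263 °C − 15.8 °C)/0.7815 = 316 W/m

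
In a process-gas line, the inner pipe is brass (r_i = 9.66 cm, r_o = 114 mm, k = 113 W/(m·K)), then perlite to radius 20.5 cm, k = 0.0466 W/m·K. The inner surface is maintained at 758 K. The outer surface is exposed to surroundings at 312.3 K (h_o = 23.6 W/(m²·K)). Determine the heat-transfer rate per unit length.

Treat each layer as a resistance in series:
  R'_brass = ln(0.114/0.0966)/(2πk) = 0.1656/(2π·113) = 2.333×10^-4 m·K/W
  R'_perlite = ln(0.205/0.114)/(2πk) = 0.5868/(2π·0.0466) = 2.004 m·K/W
  R'_conv,out = 1/(2πr h) = 1/(2π·0.205·23.6) = 0.03290 m·K/W
ΣR = 2.333×10^-4 + 2.004 + 0.03290 = 2.037 m·K/W
Q' = ΔT/ΣR = (758 K − 312.3 K)/2.037 = 219 W/m

Q' = 219 W/m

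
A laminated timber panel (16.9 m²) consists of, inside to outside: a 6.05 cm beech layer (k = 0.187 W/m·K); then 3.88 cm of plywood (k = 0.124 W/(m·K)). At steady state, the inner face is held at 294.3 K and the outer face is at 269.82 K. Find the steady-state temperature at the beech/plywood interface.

T = 281.86 K

Treat each layer as a resistance in series:
  R_beech = L/(kA) = 0.0605/(0.187·16.9) = 0.01914 K/W
  R_plywood = L/(kA) = 0.0388/(0.124·16.9) = 0.01851 K/W
ΣR = 0.01914 + 0.01851 = 0.03765 K/W
Q = ΔT/ΣR = (294.3 K − 269.82 K)/0.03765 = 650.2 W
From the inner boundary to the beech/plywood interface, ΣR_partial = 0.01914 K/W.
T_interface = T_in − Q·ΣR_partial = 294.3 K − (650.2)(0.01914) = 281.86 K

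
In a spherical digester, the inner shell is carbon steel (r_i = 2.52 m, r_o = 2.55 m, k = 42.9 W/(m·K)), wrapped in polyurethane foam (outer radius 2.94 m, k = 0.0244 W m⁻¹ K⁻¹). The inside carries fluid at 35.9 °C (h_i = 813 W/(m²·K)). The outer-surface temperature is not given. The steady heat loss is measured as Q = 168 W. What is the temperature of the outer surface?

T_out = 7.39 °C

Sum the resistances:
  R_conv,in = 1/(4πr²h) = 1/(4π·2.52²·813) = 1.541×10^-5 K/W
  R_carbon steel = (1/2.52 − 1/2.55)/(4πk) = 0.004669/(4π·42.9) = 8.660×10^-6 K/W
  R_polyurethane foam = (1/2.55 − 1/2.94)/(4πk) = 0.05202/(4π·0.0244) = 0.1697 K/W
ΣR = 0.1697 K/W
ΔT = Q·ΣR = 168 × 0.1697 = 28.51 K
Heat flows outward, so T_out = T_in − ΔT = 35.9 − 28.51 = 7.39 °C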